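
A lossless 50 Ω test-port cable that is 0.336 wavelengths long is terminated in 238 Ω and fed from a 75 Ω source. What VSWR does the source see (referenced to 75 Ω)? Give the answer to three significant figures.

βl = 2π × 0.336 = 121°
tan(βl) = -1.67
Z_in = Z_0·(Z_L + jZ_0·tanβl)/(Z_0 + jZ_L·tanβl) = 14.1 + j28.2 Ω
Γ_s = (Z_in − Z_s)/(Z_in + Z_s) = (-60.9 + j28.2)/(89.1 + j28.2), |Γ_s| = 0.719
VSWR = (1 + |Γ_s|)/(1 − |Γ_s|)

VSWR ≈ 6.11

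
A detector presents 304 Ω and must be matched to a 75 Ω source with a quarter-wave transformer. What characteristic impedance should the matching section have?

Z_qwt ≈ 151 Ω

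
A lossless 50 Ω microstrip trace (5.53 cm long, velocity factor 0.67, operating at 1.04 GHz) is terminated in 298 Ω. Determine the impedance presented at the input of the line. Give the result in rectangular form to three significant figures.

λ = v/f = 0.67·c / 1.04 GHz = 0.193 m
βl = 2π·l/λ = 2π × 0.286 = 103°
tan(βl) = tan(103°) = -4.33
Z_in = Z_0·(Z_L + jZ_0·tanβl)/(Z_0 + jZ_L·tanβl)
     = 50·(298 − j216)/(50 − j1290)

Z_in ≈ 8.82 + j11.2 Ω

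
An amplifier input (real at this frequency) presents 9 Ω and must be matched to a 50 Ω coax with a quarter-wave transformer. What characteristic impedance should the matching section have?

Z_qwt ≈ 21.2 Ω

Z_qwt = √(Z_0·R_L) = √(50 × 9) = √450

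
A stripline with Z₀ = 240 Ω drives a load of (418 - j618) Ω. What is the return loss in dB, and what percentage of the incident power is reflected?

Γ = (178 − j618)/(658 − j618), |Γ| = 0.712
RL = −20·log₁₀(0.712) = 2.95 dB
P_refl/P_inc = |Γ|² = 0.508

RL ≈ 2.95 dB; 50.8% of incident power reflected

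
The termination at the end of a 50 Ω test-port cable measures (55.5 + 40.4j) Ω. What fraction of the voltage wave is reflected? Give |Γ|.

|Γ| ≈ 0.361

Γ = (Z_L − Z_0)/(Z_L + Z_0) = (5.5 + j40.4)/(105.5 + j40.4)
|Γ| = 40.8/113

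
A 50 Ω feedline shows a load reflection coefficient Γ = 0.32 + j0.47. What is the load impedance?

Z_L ≈ 49.5 + j68.8 Ω

Z_L = Z_0·(1 + Γ)/(1 − Γ) = 50·(1.32 + j0.47)/(0.68 − j0.47)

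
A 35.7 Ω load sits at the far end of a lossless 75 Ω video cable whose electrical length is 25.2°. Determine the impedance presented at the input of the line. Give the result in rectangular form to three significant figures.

tan(βl) = tan(25.2°) = 0.471
Z_in = Z_0·(Z_L + jZ_0·tanβl)/(Z_0 + jZ_L·tanβl)
     = 75·(35.7 + j35.3)/(75 + j16.8)

Z_in ≈ 41.5 + j26 Ω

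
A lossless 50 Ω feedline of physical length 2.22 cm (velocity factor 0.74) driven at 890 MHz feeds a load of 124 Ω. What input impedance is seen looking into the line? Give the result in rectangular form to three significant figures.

Z_in ≈ 50.6 − j47.3 Ω

λ = v/f = 0.74·c / 890 MHz = 0.249 m
βl = 2π·l/λ = 2π × 0.089 = 32°
tan(βl) = tan(32°) = 0.626
Z_in = Z_0·(Z_L + jZ_0·tanβl)/(Z_0 + jZ_L·tanβl)
     = 50·(124 + j31.3)/(50 + j77.6)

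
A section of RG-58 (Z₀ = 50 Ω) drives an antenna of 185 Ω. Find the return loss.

Γ = (185 − 50)/(185 + 50) = 0.574
RL = −20·log₁₀|Γ| = −20·log₁₀(0.574)

RL ≈ 4.81 dB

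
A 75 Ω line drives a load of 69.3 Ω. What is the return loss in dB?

RL ≈ 28.1 dB

Γ = (69.3 − 75)/(69.3 + 75) = -0.0395
RL = −20·log₁₀|Γ| = −20·log₁₀(0.0395)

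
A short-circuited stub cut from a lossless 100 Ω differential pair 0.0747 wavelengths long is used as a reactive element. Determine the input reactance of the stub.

βl = 2π × 0.0747 = 26.9°
tan(βl) = 0.507
For a short-circuited stub, Z_in = jZ_0·tan(βl)

X_in ≈ 50.7 Ω (inductive)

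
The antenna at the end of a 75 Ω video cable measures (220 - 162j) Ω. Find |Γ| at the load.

|Γ| ≈ 0.646

Γ = (Z_L − Z_0)/(Z_L + Z_0) = (145 − j162)/(295 − j162)
|Γ| = 217/337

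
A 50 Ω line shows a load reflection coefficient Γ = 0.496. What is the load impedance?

Z_L ≈ 148 Ω

Z_L = Z_0·(1 + Γ)/(1 − Γ) = 50·(1.5)/(0.504)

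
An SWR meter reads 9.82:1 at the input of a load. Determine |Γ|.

|Γ| ≈ 0.815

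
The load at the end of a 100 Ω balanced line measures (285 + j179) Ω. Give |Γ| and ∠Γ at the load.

Γ = (Z_L − Z_0)/(Z_L + Z_0) = (185 + j179)/(385 + j179)
|Γ| = 257/425 = 0.606

Γ ≈ 0.606 ∠ 19.1°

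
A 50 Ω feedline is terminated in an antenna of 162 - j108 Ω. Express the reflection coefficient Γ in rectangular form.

Γ = (Z_L − Z_0)/(Z_L + Z_0) = (112 − j108)/(212 − j108)

Γ ≈ 0.625 − j0.191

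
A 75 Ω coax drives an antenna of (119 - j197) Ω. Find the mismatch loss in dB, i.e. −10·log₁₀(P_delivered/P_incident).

Γ = (44 − j197)/(194 − j197), |Γ| = 0.73
|Γ|² = 0.533, so P_del/P_inc = 1 − |Γ|² = 0.467
ML = −10·log₁₀(1 − |Γ|²)

mismatch loss ≈ 3.31 dB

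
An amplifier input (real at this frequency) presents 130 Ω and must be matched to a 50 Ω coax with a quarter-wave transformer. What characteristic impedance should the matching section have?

Z_qwt ≈ 80.6 Ω

Z_qwt = √(Z_0·R_L) = √(50 × 130) = √6500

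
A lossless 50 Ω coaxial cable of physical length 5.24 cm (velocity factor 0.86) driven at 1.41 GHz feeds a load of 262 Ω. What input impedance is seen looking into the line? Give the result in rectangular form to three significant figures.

λ = v/f = 0.86·c / 1.41 GHz = 0.183 m
βl = 2π·l/λ = 2π × 0.286 = 103°
tan(βl) = tan(103°) = -4.3
Z_in = Z_0·(Z_L + jZ_0·tanβl)/(Z_0 + jZ_L·tanβl)
     = 50·(262 − j215)/(50 − j1130)

Z_in ≈ 10 + j11.2 Ω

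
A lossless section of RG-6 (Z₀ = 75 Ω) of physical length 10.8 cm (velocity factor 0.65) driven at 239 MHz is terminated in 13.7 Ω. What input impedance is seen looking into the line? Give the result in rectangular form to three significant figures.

Z_in ≈ 29 + j76.5 Ω

λ = v/f = 0.65·c / 239 MHz = 0.816 m
βl = 2π·l/λ = 2π × 0.132 = 47.7°
tan(βl) = tan(47.7°) = 1.1
Z_in = Z_0·(Z_L + jZ_0·tanβl)/(Z_0 + jZ_L·tanβl)
     = 75·(13.7 + j82.3)/(75 + j15)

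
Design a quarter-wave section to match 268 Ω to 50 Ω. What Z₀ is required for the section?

Z_qwt ≈ 116 Ω

Z_qwt = √(Z_0·R_L) = √(50 × 268) = √13400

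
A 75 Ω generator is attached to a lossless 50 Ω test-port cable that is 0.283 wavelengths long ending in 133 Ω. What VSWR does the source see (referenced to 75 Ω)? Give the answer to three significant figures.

βl = 2π × 0.283 = 102°
tan(βl) = -4.75
Z_in = Z_0·(Z_L + jZ_0·tanβl)/(Z_0 + jZ_L·tanβl) = 19.5 + j8.98 Ω
Γ_s = (Z_in − Z_s)/(Z_in + Z_s) = (-55.5 + j8.98)/(94.5 + j8.98), |Γ_s| = 0.592
VSWR = (1 + |Γ_s|)/(1 − |Γ_s|)

VSWR ≈ 3.9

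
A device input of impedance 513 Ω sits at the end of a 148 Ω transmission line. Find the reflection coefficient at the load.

Γ = 0.552

Γ = (Z_L − Z_0)/(Z_L + Z_0) = (513 − 148)/(513 + 148) = 365/661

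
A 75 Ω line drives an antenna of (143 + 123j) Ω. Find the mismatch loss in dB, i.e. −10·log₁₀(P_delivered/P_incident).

Γ = (68 + j123)/(218 + j123), |Γ| = 0.561
|Γ|² = 0.315, so P_del/P_inc = 1 − |Γ|² = 0.685
ML = −10·log₁₀(1 − |Γ|²)

mismatch loss ≈ 1.64 dB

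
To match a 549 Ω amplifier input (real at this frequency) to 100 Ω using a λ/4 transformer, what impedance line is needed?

Z_qwt = √(Z_0·R_L) = √(100 × 549) = √54900

Z_qwt ≈ 234 Ω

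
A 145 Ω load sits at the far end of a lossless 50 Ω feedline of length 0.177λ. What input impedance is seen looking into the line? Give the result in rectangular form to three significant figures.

βl = 2π × 0.177 = 63.7°
tan(βl) = tan(63.7°) = 2.03
Z_in = Z_0·(Z_L + jZ_0·tanβl)/(Z_0 + jZ_L·tanβl)
     = 50·(145 + j101)/(50 + j294)

Z_in ≈ 20.8 − j21.1 Ω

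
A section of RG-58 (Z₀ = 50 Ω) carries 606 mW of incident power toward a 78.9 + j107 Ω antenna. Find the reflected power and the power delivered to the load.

P_reflected ≈ 265 mW; P_delivered ≈ 341 mW

|Γ| = |(28.9 + j107)/(128.9 + j107)| = 0.662
|Γ|² = 0.438
P_refl = |Γ|²·P_inc = 265 mW, P_del = (1 − |Γ|²)·P_inc = 341 mW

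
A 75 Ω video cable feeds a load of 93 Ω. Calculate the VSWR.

For a purely resistive load, VSWR = R_L/Z_0 or Z_0/R_L (whichever > 1) = 93/75

VSWR ≈ 1.24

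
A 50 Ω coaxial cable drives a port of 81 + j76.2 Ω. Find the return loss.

Γ = (31 + j76.2)/(131 + j76.2), |Γ| = 0.543
RL = −20·log₁₀|Γ| = −20·log₁₀(0.543)

RL ≈ 5.31 dB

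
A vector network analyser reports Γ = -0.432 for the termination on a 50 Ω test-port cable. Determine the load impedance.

Z_L ≈ 19.8 Ω

Z_L = Z_0·(1 + Γ)/(1 − Γ) = 50·(0.568)/(1.43)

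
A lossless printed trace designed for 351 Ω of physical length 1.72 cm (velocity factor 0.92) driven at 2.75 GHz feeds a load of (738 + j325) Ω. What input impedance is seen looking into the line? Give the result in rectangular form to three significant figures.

λ = v/f = 0.92·c / 2.75 GHz = 0.1 m
βl = 2π·l/λ = 2π × 0.171 = 61.7°
tan(βl) = tan(61.7°) = 1.86
Z_in = Z_0·(Z_L + jZ_0·tanβl)/(Z_0 + jZ_L·tanβl)
     = 351·(738 + j977)/(-252 + j1370)

Z_in ≈ 208 − j227 Ω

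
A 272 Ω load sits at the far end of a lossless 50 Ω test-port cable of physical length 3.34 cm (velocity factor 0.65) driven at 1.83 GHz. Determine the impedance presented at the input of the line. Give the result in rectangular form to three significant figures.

Z_in ≈ 10.8 + j20.2 Ω

λ = v/f = 0.65·c / 1.83 GHz = 0.107 m
βl = 2π·l/λ = 2π × 0.313 = 113°
tan(βl) = tan(113°) = -2.37
Z_in = Z_0·(Z_L + jZ_0·tanβl)/(Z_0 + jZ_L·tanβl)
     = 50·(272 − j119)/(50 − j646)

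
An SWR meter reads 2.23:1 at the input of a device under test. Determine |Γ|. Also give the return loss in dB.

|Γ| = (S − 1)/(S + 1) = (2.23 − 1)/(2.23 + 1) = 1.23/3.23
RL = −20·log₁₀|Γ| = −20·log₁₀(0.381)

|Γ| ≈ 0.381; return loss ≈ 8.39 dB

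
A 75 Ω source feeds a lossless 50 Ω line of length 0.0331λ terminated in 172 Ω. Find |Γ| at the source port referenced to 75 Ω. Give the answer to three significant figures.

|Γ| ≈ 0.417

βl = 2π × 0.0331 = 11.9°
tan(βl) = 0.211
Z_in = Z_0·(Z_L + jZ_0·tanβl)/(Z_0 + jZ_L·tanβl) = 118 − j74.9 Ω
Γ_s = (Z_in − Z_s)/(Z_in + Z_s) = (42.7 − j74.9)/(193 − j74.9), |Γ_s| = 0.417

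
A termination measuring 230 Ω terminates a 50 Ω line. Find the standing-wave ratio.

VSWR ≈ 4.6

For a purely resistive load, VSWR = R_L/Z_0 or Z_0/R_L (whichever > 1) = 230/50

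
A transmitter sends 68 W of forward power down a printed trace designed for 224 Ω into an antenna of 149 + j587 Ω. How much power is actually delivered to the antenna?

P_delivered ≈ 18.8 W

|Γ| = |(-75 + j587)/(373 + j587)| = 0.851
|Γ|² = 0.724
P_refl = |Γ|²·P_inc = 49.2 W, P_del = (1 − |Γ|²)·P_inc = 18.8 W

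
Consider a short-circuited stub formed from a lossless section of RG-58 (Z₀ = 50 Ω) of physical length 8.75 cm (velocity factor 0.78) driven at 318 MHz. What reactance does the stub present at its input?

λ = v/f = 0.78·c / 318 MHz = 0.736 m
βl = 2π·l/λ = 2π × 0.119 = 42.8°
tan(βl) = 0.926
For a short-circuited stub, Z_in = jZ_0·tan(βl)

X_in ≈ 46.3 Ω (inductive)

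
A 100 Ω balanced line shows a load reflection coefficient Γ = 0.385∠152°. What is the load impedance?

Z_L ≈ 46.6 + j19.8 Ω

Z_L = Z_0·(1 + Γ)/(1 − Γ) = 100·(0.66 + j0.181)/(1.34 − j0.181)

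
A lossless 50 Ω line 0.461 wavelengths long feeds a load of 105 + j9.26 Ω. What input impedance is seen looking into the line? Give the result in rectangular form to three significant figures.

βl = 2π × 0.461 = 166°
tan(βl) = tan(166°) = -0.25
Z_in = Z_0·(Z_L + jZ_0·tanβl)/(Z_0 + jZ_L·tanβl)
     = 50·(105 − j3.24)/(52.3 − j26.3)

Z_in ≈ 81.4 + j37.8 Ω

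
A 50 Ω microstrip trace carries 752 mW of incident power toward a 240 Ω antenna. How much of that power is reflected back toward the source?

P_reflected ≈ 323 mW

Γ = (240 − 50)/(240 + 50) = 0.655
|Γ|² = 0.429
P_refl = |Γ|²·P_inc = 323 mW, P_del = (1 − |Γ|²)·P_inc = 429 mW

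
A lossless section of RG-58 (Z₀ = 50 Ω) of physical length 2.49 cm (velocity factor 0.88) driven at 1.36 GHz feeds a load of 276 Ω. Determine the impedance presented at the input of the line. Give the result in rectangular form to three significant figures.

λ = v/f = 0.88·c / 1.36 GHz = 0.194 m
βl = 2π·l/λ = 2π × 0.128 = 46.2°
tan(βl) = tan(46.2°) = 1.04
Z_in = Z_0·(Z_L + jZ_0·tanβl)/(Z_0 + jZ_L·tanβl)
     = 50·(276 + j52.1)/(50 + j288)

Z_in ≈ 16.9 − j45 Ω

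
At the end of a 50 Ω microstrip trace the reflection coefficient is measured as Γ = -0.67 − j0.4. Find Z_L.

Z_L ≈ 6.63 − j13.6 Ω

Z_L = Z_0·(1 + Γ)/(1 − Γ) = 50·(0.33 − j0.4)/(1.67 + j0.4)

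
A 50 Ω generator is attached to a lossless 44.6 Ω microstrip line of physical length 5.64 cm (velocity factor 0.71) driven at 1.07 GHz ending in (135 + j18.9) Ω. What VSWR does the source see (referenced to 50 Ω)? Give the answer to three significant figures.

VSWR ≈ 3.45

λ = v/f = 0.71·c / 1.07 GHz = 0.199 m
βl = 2π·l/λ = 2π × 0.283 = 102°
tan(βl) = -4.71
Z_in = Z_0·(Z_L + jZ_0·tanβl)/(Z_0 + jZ_L·tanβl) = 14.7 + j6.38 Ω
Γ_s = (Z_in − Z_s)/(Z_in + Z_s) = (-35.3 + j6.38)/(64.7 + j6.38), |Γ_s| = 0.551
VSWR = (1 + |Γ_s|)/(1 − |Γ_s|)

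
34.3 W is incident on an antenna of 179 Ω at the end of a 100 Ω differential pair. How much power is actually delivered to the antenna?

P_delivered ≈ 31.5 W

Γ = (179 − 100)/(179 + 100) = 0.283
|Γ|² = 0.0802
P_refl = |Γ|²·P_inc = 2.75 W, P_del = (1 − |Γ|²)·P_inc = 31.5 W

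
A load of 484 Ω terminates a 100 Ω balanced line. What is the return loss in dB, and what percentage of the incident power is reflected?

RL ≈ 3.64 dB; 43.2% of incident power reflected

Γ = (484 − 100)/(484 + 100) = 0.658
RL = −20·log₁₀(0.658) = 3.64 dB
P_refl/P_inc = |Γ|² = 0.432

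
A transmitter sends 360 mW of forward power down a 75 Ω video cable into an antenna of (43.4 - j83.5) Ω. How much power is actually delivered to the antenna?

P_delivered ≈ 223 mW

|Γ| = |(-31.6 − j83.5)/(118.4 − j83.5)| = 0.616
|Γ|² = 0.38
P_refl = |Γ|²·P_inc = 137 mW, P_del = (1 − |Γ|²)·P_inc = 223 mW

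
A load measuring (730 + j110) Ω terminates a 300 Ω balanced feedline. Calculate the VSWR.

VSWR ≈ 2.5

Γ = (Z_L − Z_0)/(Z_L + Z_0) = (430 + j110)/(1030 + j110)
|Γ| = 444/1040 = 0.428
VSWR = (1 + |Γ|)/(1 − |Γ|) = 1.43/0.572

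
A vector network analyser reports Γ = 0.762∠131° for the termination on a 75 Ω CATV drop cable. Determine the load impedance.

Z_L = Z_0·(1 + Γ)/(1 − Γ) = 75·(0.5 + j0.575)/(1.5 − j0.575)

Z_L ≈ 12.2 + j33.4 Ω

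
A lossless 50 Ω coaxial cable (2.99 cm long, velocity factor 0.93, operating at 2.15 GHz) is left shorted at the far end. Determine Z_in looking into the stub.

λ = v/f = 0.93·c / 2.15 GHz = 0.13 m
βl = 2π·l/λ = 2π × 0.23 = 82.9°
tan(βl) = 8.08
For a shorted stub, Z_in = jZ_0·tan(βl)

Z_in ≈ +j404 Ω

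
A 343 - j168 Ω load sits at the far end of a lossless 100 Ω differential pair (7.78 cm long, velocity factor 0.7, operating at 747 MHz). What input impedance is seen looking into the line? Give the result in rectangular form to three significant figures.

Z_in ≈ 25.1 + j28 Ω

λ = v/f = 0.7·c / 747 MHz = 0.281 m
βl = 2π·l/λ = 2π × 0.277 = 99.6°
tan(βl) = tan(99.6°) = -5.89
Z_in = Z_0·(Z_L + jZ_0·tanβl)/(Z_0 + jZ_L·tanβl)
     = 100·(343 − j757)/(-890 − j2020)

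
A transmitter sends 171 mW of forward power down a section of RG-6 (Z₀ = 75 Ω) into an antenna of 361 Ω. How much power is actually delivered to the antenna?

Γ = (361 − 75)/(361 + 75) = 0.656
|Γ|² = 0.43
P_refl = |Γ|²·P_inc = 73.6 mW, P_del = (1 − |Γ|²)·P_inc = 97.4 mW

P_delivered ≈ 97.4 mW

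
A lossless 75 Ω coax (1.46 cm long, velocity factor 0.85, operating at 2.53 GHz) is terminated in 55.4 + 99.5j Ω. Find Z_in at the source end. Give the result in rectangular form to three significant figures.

λ = v/f = 0.85·c / 2.53 GHz = 0.101 m
βl = 2π·l/λ = 2π × 0.145 = 52.1°
tan(βl) = tan(52.1°) = 1.29
Z_in = Z_0·(Z_L + jZ_0·tanβl)/(Z_0 + jZ_L·tanβl)
     = 75·(55.4 + j196)/(-53 + j71.3)

Z_in ≈ 105 − j136 Ω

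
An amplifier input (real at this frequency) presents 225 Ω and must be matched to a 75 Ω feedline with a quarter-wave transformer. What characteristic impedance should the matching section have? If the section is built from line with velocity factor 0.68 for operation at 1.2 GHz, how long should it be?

Z_qwt ≈ 130 Ω; length ≈ 4.25 cm

Z_qwt = √(Z_0·R_L) = √(75 × 225) = √16880
λ = 0.68·c/f = 0.17 m, so l = λ/4 = 0.0425 m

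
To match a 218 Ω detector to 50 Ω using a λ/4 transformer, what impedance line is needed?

Z_qwt ≈ 104 Ω

Z_qwt = √(Z_0·R_L) = √(50 × 218) = √10900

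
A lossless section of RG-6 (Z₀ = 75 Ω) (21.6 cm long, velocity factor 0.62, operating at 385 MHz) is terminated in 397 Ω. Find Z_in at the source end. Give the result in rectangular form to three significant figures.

λ = v/f = 0.62·c / 385 MHz = 0.483 m
βl = 2π·l/λ = 2π × 0.447 = 161°
tan(βl) = tan(161°) = -0.345
Z_in = Z_0·(Z_L + jZ_0·tanβl)/(Z_0 + jZ_L·tanβl)
     = 75·(397 − j25.9)/(75 − j137)

Z_in ≈ 102 + j161 Ω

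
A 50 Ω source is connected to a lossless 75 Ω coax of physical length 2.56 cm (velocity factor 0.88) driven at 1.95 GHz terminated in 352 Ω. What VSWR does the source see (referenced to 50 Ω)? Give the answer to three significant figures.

λ = v/f = 0.88·c / 1.95 GHz = 0.135 m
βl = 2π·l/λ = 2π × 0.189 = 68.1°
tan(βl) = 2.48
Z_in = Z_0·(Z_L + jZ_0·tanβl)/(Z_0 + jZ_L·tanβl) = 18.4 − j28.6 Ω
Γ_s = (Z_in − Z_s)/(Z_in + Z_s) = (-31.6 − j28.6)/(68.4 − j28.6), |Γ_s| = 0.574
VSWR = (1 + |Γ_s|)/(1 − |Γ_s|)

VSWR ≈ 3.7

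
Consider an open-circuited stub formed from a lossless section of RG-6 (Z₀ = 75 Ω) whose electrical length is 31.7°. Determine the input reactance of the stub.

tan(βl) = 0.618
For an open-circuited stub, Z_in = −jZ_0·cot(βl) = −jZ_0/tan(βl)

X_in ≈ -121 Ω (capacitive)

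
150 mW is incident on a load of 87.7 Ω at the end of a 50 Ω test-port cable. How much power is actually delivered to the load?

Γ = (87.7 − 50)/(87.7 + 50) = 0.274
|Γ|² = 0.075
P_refl = |Γ|²·P_inc = 11.2 mW, P_del = (1 − |Γ|²)·P_inc = 139 mW

P_delivered ≈ 139 mW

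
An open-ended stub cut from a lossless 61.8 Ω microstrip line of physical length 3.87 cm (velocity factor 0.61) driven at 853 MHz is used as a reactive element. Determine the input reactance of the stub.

X_in ≈ -28.9 Ω (capacitive)

λ = v/f = 0.61·c / 853 MHz = 0.215 m
βl = 2π·l/λ = 2π × 0.18 = 64.9°
tan(βl) = 2.14
For an open-ended stub, Z_in = −jZ_0·cot(βl) = −jZ_0/tan(βl)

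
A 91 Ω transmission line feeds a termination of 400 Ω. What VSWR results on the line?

Γ = (400 − 91)/(400 + 91) = 0.629
VSWR = (1 + 0.629)/(1 − 0.629)

VSWR ≈ 4.4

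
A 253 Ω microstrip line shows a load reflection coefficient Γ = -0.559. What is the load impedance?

Z_L ≈ 71.6 Ω

Z_L = Z_0·(1 + Γ)/(1 − Γ) = 253·(0.441)/(1.56)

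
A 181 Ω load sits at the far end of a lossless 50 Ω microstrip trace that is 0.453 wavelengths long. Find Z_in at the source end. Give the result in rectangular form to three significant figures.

Z_in ≈ 89.4 + j83.2 Ω

βl = 2π × 0.453 = 163°
tan(βl) = tan(163°) = -0.304
Z_in = Z_0·(Z_L + jZ_0·tanβl)/(Z_0 + jZ_L·tanβl)
     = 50·(181 − j15.2)/(50 − j55.1)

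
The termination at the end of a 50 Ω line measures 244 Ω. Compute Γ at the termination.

Γ = 0.66

Γ = (Z_L − Z_0)/(Z_L + Z_0) = (244 − 50)/(244 + 50) = 194/294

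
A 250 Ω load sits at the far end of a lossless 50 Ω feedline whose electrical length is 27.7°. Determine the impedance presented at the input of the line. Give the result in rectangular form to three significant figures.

Z_in ≈ 40.4 − j79.8 Ω

tan(βl) = tan(27.7°) = 0.525
Z_in = Z_0·(Z_L + jZ_0·tanβl)/(Z_0 + jZ_L·tanβl)
     = 50·(250 + j26.3)/(50 + j131)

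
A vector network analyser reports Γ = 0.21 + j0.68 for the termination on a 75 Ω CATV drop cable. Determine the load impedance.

Z_L = Z_0·(1 + Γ)/(1 − Γ) = 75·(1.21 + j0.68)/(0.79 − j0.68)

Z_L ≈ 34.1 + j93.9 Ω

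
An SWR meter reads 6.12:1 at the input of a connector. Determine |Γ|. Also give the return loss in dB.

|Γ| ≈ 0.719; return loss ≈ 2.86 dB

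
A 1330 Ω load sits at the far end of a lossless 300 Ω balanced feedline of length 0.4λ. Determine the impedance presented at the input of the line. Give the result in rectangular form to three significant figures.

Z_in ≈ 179 + j357 Ω

βl = 2π × 0.4 = 144°
tan(βl) = tan(144°) = -0.727
Z_in = Z_0·(Z_L + jZ_0·tanβl)/(Z_0 + jZ_L·tanβl)
     = 300·(1330 − j218)/(300 − j966)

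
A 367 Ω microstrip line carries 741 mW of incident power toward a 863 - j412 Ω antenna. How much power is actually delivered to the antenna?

P_delivered ≈ 558 mW

|Γ| = |(496 − j412)/(1230 − j412)| = 0.497
|Γ|² = 0.247
P_refl = |Γ|²·P_inc = 183 mW, P_del = (1 − |Γ|²)·P_inc = 558 mW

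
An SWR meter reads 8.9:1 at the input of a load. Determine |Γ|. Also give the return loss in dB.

|Γ| ≈ 0.798; return loss ≈ 1.96 dB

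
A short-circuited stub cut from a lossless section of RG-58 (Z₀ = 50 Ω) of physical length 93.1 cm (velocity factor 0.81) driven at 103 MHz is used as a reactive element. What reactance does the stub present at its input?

X_in ≈ -39 Ω (capacitive)

λ = v/f = 0.81·c / 103 MHz = 2.36 m
βl = 2π·l/λ = 2π × 0.395 = 142°
tan(βl) = -0.779
For a short-circuited stub, Z_in = jZ_0·tan(βl)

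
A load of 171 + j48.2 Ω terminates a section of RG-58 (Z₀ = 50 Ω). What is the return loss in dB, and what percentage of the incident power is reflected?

RL ≈ 4.79 dB; 33.2% of incident power reflected

Γ = (121 + j48.2)/(221 + j48.2), |Γ| = 0.576
RL = −20·log₁₀(0.576) = 4.79 dB
P_refl/P_inc = |Γ|² = 0.332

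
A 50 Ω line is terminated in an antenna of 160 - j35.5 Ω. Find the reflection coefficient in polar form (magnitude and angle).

Γ ≈ 0.543 ∠ -8.29°

Γ = (Z_L − Z_0)/(Z_L + Z_0) = (110 − j35.5)/(210 − j35.5)
|Γ| = 116/213 = 0.543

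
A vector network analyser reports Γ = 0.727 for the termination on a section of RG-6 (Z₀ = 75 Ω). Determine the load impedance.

Z_L ≈ 474 Ω

Z_L = Z_0·(1 + Γ)/(1 − Γ) = 75·(1.73)/(0.273)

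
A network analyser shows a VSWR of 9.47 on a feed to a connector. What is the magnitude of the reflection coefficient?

|Γ| ≈ 0.809

|Γ| = (S − 1)/(S + 1) = (9.47 − 1)/(9.47 + 1) = 8.47/10.5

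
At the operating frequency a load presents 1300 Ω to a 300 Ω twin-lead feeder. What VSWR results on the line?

VSWR ≈ 4.33

Γ = (1300 − 300)/(1300 + 300) = 0.625
VSWR = (1 + 0.625)/(1 − 0.625)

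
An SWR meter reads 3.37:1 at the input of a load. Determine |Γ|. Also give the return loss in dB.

|Γ| ≈ 0.542; return loss ≈ 5.31 dB

|Γ| = (S − 1)/(S + 1) = (3.37 − 1)/(3.37 + 1) = 2.37/4.37
RL = −20·log₁₀|Γ| = −20·log₁₀(0.542)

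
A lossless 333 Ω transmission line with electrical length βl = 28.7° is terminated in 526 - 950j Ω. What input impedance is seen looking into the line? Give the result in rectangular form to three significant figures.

Z_in ≈ 93.5 − j331 Ω

tan(βl) = tan(28.7°) = 0.547
Z_in = Z_0·(Z_L + jZ_0·tanβl)/(Z_0 + jZ_L·tanβl)
     = 333·(526 − j768)/(853 + j288)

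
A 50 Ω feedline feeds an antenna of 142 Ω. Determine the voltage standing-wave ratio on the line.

Γ = (142 − 50)/(142 + 50) = 0.479
VSWR = (1 + 0.479)/(1 − 0.479)

VSWR ≈ 2.84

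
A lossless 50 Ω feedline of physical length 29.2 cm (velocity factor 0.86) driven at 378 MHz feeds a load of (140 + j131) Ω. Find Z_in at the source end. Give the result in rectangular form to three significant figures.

Z_in ≈ 24.6 + j61.6 Ω

λ = v/f = 0.86·c / 378 MHz = 0.683 m
βl = 2π·l/λ = 2π × 0.428 = 154°
tan(βl) = tan(154°) = -0.487
Z_in = Z_0·(Z_L + jZ_0·tanβl)/(Z_0 + jZ_L·tanβl)
     = 50·(140 + j107)/(114 − j68.2)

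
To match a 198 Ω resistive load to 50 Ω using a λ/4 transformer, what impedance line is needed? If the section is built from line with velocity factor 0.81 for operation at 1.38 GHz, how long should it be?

Z_qwt = √(Z_0·R_L) = √(50 × 198) = √9900
λ = 0.81·c/f = 0.176 m, so l = λ/4 = 0.044 m

Z_qwt ≈ 99.5 Ω; length ≈ 4.4 cm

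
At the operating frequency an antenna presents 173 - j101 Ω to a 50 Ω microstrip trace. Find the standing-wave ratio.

VSWR ≈ 4.72

Γ = (Z_L − Z_0)/(Z_L + Z_0) = (123 − j101)/(223 − j101)
|Γ| = 159/245 = 0.65
VSWR = (1 + |Γ|)/(1 − |Γ|) = 1.65/0.35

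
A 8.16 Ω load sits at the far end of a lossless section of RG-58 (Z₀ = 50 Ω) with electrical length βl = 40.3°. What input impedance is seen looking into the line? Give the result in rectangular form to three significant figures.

Z_in ≈ 13.8 + j40.5 Ω

tan(βl) = tan(40.3°) = 0.848
Z_in = Z_0·(Z_L + jZ_0·tanβl)/(Z_0 + jZ_L·tanβl)
     = 50·(8.16 + j42.4)/(50 + j6.92)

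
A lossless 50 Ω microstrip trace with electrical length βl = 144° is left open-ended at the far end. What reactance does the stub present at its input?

tan(βl) = -0.727
For an open-ended stub, Z_in = −jZ_0·cot(βl) = −jZ_0/tan(βl)

X_in ≈ 68.8 Ω (inductive)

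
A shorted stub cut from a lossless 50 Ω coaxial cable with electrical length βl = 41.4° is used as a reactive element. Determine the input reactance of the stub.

tan(βl) = 0.882
For a shorted stub, Z_in = jZ_0·tan(βl)

X_in ≈ 44.1 Ω (inductive)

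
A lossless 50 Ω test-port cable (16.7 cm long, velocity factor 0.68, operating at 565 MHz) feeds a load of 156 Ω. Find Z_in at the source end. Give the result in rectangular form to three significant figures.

λ = v/f = 0.68·c / 565 MHz = 0.361 m
βl = 2π·l/λ = 2π × 0.463 = 167°
tan(βl) = tan(167°) = -0.24
Z_in = Z_0·(Z_L + jZ_0·tanβl)/(Z_0 + jZ_L·tanβl)
     = 50·(156 − j12)/(50 − j37.4)

Z_in ≈ 106 + j67.2 Ω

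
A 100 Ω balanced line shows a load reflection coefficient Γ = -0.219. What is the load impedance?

Z_L = Z_0·(1 + Γ)/(1 − Γ) = 100·(0.781)/(1.22)

Z_L ≈ 64.1 Ω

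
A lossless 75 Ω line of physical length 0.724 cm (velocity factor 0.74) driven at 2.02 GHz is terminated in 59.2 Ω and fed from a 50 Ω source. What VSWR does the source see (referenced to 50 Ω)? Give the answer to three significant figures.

VSWR ≈ 1.35

λ = v/f = 0.74·c / 2.02 GHz = 0.11 m
βl = 2π·l/λ = 2π × 0.0659 = 23.7°
tan(βl) = 0.439
Z_in = Z_0·(Z_L + jZ_0·tanβl)/(Z_0 + jZ_L·tanβl) = 63 + j11.1 Ω
Γ_s = (Z_in − Z_s)/(Z_in + Z_s) = (13 + j11.1)/(113 + j11.1), |Γ_s| = 0.151
VSWR = (1 + |Γ_s|)/(1 − |Γ_s|)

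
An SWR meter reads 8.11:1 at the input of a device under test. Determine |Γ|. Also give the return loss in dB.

|Γ| = (S − 1)/(S + 1) = (8.11 − 1)/(8.11 + 1) = 7.11/9.11
RL = −20·log₁₀|Γ| = −20·log₁₀(0.78)

|Γ| ≈ 0.78; return loss ≈ 2.15 dB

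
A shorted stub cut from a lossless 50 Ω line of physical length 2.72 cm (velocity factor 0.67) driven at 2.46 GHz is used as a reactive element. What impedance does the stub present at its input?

λ = v/f = 0.67·c / 2.46 GHz = 0.0817 m
βl = 2π·l/λ = 2π × 0.333 = 120°
tan(βl) = -1.74
For a shorted stub, Z_in = jZ_0·tan(βl)

Z_in ≈ −j87.2 Ω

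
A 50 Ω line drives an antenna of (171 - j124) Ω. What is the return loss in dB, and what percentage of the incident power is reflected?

Γ = (121 − j124)/(221 − j124), |Γ| = 0.684
RL = −20·log₁₀(0.684) = 3.3 dB
P_refl/P_inc = |Γ|² = 0.467

RL ≈ 3.3 dB; 46.7% of incident power reflected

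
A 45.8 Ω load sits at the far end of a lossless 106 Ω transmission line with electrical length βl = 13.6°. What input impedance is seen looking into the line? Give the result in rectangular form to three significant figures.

tan(βl) = tan(13.6°) = 0.242
Z_in = Z_0·(Z_L + jZ_0·tanβl)/(Z_0 + jZ_L·tanβl)
     = 106·(45.8 + j25.6)/(106 + j11.1)

Z_in ≈ 48 + j20.6 Ω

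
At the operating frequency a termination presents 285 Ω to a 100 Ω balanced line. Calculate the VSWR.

VSWR ≈ 2.85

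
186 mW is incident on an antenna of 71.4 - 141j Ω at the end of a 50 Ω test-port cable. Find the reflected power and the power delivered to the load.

P_reflected ≈ 109 mW; P_delivered ≈ 76.7 mW

|Γ| = |(21.4 − j141)/(121.4 − j141)| = 0.766
|Γ|² = 0.588
P_refl = |Γ|²·P_inc = 109 mW, P_del = (1 − |Γ|²)·P_inc = 76.7 mW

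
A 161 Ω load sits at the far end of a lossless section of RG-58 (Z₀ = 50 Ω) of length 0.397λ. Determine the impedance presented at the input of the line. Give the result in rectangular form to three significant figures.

Z_in ≈ 36.5 + j51.1 Ω

βl = 2π × 0.397 = 143°
tan(βl) = tan(143°) = -0.756
Z_in = Z_0·(Z_L + jZ_0·tanβl)/(Z_0 + jZ_L·tanβl)
     = 50·(161 − j37.8)/(50 − j122)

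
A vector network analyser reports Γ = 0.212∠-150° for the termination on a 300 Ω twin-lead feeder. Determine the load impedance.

Z_L ≈ 203 − j45 Ω

Z_L = Z_0·(1 + Γ)/(1 − Γ) = 300·(0.816 − j0.106)/(1.18 + j0.106)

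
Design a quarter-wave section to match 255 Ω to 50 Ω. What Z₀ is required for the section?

Z_qwt ≈ 113 Ω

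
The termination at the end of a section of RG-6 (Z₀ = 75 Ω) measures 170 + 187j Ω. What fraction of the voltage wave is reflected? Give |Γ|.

|Γ| ≈ 0.681

Γ = (Z_L − Z_0)/(Z_L + Z_0) = (95 + j187)/(245 + j187)
|Γ| = 210/308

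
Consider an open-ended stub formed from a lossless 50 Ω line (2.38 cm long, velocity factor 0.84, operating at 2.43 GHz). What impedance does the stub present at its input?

λ = v/f = 0.84·c / 2.43 GHz = 0.104 m
βl = 2π·l/λ = 2π × 0.23 = 82.6°
tan(βl) = 7.72
For an open-ended stub, Z_in = −jZ_0·cot(βl) = −jZ_0/tan(βl)

Z_in ≈ −j6.48 Ω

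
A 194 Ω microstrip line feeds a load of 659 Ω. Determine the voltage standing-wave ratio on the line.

VSWR ≈ 3.4

Γ = (659 − 194)/(659 + 194) = 0.545
VSWR = (1 + 0.545)/(1 − 0.545)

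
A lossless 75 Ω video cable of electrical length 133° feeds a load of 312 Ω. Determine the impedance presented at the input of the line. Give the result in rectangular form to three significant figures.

tan(βl) = tan(133°) = -1.07
Z_in = Z_0·(Z_L + jZ_0·tanβl)/(Z_0 + jZ_L·tanβl)
     = 75·(312 − j80.4)/(75 − j335)

Z_in ≈ 32.1 + j62.7 Ω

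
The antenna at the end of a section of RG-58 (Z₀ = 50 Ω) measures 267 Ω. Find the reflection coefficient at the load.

Γ = 0.685

Γ = (Z_L − Z_0)/(Z_L + Z_0) = (267 − 50)/(267 + 50) = 217/317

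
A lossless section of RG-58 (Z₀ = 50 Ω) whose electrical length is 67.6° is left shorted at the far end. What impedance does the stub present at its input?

tan(βl) = 2.43
For a shorted stub, Z_in = jZ_0·tan(βl)

Z_in ≈ +j121 Ω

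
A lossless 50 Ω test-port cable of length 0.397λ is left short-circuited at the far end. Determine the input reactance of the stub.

βl = 2π × 0.397 = 143°
tan(βl) = -0.756
For a short-circuited stub, Z_in = jZ_0·tan(βl)

X_in ≈ -37.8 Ω (capacitive)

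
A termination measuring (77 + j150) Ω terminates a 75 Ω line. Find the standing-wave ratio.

VSWR ≈ 5.72

Γ = (Z_L − Z_0)/(Z_L + Z_0) = (2 + j150)/(152 + j150)
|Γ| = 150/214 = 0.702
VSWR = (1 + |Γ|)/(1 − |Γ|) = 1.7/0.298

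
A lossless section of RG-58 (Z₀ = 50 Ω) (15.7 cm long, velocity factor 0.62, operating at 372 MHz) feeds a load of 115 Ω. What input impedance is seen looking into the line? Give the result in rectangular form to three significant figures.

Z_in ≈ 24.8 + j16.7 Ω

λ = v/f = 0.62·c / 372 MHz = 0.5 m
βl = 2π·l/λ = 2π × 0.314 = 113°
tan(βl) = tan(113°) = -2.35
Z_in = Z_0·(Z_L + jZ_0·tanβl)/(Z_0 + jZ_L·tanβl)
     = 50·(115 − j118)/(50 − j270)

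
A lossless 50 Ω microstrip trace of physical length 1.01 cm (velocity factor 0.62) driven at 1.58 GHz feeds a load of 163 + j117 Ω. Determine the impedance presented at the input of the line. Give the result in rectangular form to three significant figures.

λ = v/f = 0.62·c / 1.58 GHz = 0.118 m
βl = 2π·l/λ = 2π × 0.0858 = 30.9°
tan(βl) = tan(30.9°) = 0.598
Z_in = Z_0·(Z_L + jZ_0·tanβl)/(Z_0 + jZ_L·tanβl)
     = 50·(163 + j147)/(-20 + j97.5)

Z_in ≈ 55.9 − j95 Ω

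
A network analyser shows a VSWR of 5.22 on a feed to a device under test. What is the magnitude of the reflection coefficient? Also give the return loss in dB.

|Γ| = (S − 1)/(S + 1) = (5.22 − 1)/(5.22 + 1) = 4.22/6.22
RL = −20·log₁₀|Γ| = −20·log₁₀(0.678)

|Γ| ≈ 0.678; return loss ≈ 3.37 dB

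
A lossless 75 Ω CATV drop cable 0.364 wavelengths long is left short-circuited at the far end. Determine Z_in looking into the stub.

βl = 2π × 0.364 = 131°
tan(βl) = -1.15
For a short-circuited stub, Z_in = jZ_0·tan(βl)

Z_in ≈ −j86.2 Ω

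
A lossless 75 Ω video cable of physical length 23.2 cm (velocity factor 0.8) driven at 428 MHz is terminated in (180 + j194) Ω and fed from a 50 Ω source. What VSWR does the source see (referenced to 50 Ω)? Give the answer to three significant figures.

VSWR ≈ 6.04

λ = v/f = 0.8·c / 428 MHz = 0.561 m
βl = 2π·l/λ = 2π × 0.414 = 149°
tan(βl) = -0.602
Z_in = Z_0·(Z_L + jZ_0·tanβl)/(Z_0 + jZ_L·tanβl) = 28.4 + j74.3 Ω
Γ_s = (Z_in − Z_s)/(Z_in + Z_s) = (-21.6 + j74.3)/(78.4 + j74.3), |Γ_s| = 0.716
VSWR = (1 + |Γ_s|)/(1 − |Γ_s|)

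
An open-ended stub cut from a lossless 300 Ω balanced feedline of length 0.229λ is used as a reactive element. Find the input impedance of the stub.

βl = 2π × 0.229 = 82.4°
tan(βl) = 7.53
For an open-ended stub, Z_in = −jZ_0·cot(βl) = −jZ_0/tan(βl)

Z_in ≈ −j39.8 Ω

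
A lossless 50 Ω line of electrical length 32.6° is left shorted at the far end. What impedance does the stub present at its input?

Z_in ≈ +j32 Ω

tan(βl) = 0.64
For a shorted stub, Z_in = jZ_0·tan(βl)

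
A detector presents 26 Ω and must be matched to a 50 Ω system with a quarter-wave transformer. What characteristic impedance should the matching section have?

Z_qwt ≈ 36.1 Ω

Z_qwt = √(Z_0·R_L) = √(50 × 26) = √1300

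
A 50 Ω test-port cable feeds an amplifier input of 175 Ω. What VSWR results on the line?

Γ = (175 − 50)/(175 + 50) = 0.556
VSWR = (1 + 0.556)/(1 − 0.556)

VSWR ≈ 3.5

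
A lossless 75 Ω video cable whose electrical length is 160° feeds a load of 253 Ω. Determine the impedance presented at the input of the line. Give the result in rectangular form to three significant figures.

tan(βl) = tan(160°) = -0.364
Z_in = Z_0·(Z_L + jZ_0·tanβl)/(Z_0 + jZ_L·tanβl)
     = 75·(253 − j27.3)/(75 − j92.1)

Z_in ≈ 114 + j113 Ω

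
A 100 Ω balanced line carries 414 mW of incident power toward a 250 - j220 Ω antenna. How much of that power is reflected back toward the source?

|Γ| = |(150 − j220)/(350 − j220)| = 0.644
|Γ|² = 0.415
P_refl = |Γ|²·P_inc = 172 mW, P_del = (1 − |Γ|²)·P_inc = 242 mW

P_reflected ≈ 172 mW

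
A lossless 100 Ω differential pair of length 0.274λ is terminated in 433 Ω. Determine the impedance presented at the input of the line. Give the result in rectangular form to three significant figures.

βl = 2π × 0.274 = 98.6°
tan(βl) = tan(98.6°) = -6.58
Z_in = Z_0·(Z_L + jZ_0·tanβl)/(Z_0 + jZ_L·tanβl)
     = 100·(433 − j658)/(100 − j2850)

Z_in ≈ 23.6 + j14.4 Ω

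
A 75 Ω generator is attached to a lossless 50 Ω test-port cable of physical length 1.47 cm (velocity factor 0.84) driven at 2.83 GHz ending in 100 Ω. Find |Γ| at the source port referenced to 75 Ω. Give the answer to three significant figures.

|Γ| ≈ 0.449

λ = v/f = 0.84·c / 2.83 GHz = 0.089 m
βl = 2π·l/λ = 2π × 0.165 = 59.4°
tan(βl) = 1.69
Z_in = Z_0·(Z_L + jZ_0·tanβl)/(Z_0 + jZ_L·tanβl) = 31 − j20.4 Ω
Γ_s = (Z_in − Z_s)/(Z_in + Z_s) = (-44 − j20.4)/(106 − j20.4), |Γ_s| = 0.449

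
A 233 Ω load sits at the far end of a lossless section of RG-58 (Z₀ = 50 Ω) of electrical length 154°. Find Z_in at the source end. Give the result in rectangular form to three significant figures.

Z_in ≈ 46.8 + j81.9 Ω

tan(βl) = tan(154°) = -0.488
Z_in = Z_0·(Z_L + jZ_0·tanβl)/(Z_0 + jZ_L·tanβl)
     = 50·(233 − j24.4)/(50 − j114)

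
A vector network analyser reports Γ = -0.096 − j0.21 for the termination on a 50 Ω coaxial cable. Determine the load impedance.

Z_L = Z_0·(1 + Γ)/(1 − Γ) = 50·(0.904 − j0.21)/(1.1 + j0.21)

Z_L ≈ 38 − j16.9 Ω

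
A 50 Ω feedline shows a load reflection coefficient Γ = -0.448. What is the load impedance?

Z_L = Z_0·(1 + Γ)/(1 − Γ) = 50·(0.552)/(1.45)

Z_L ≈ 19.1 Ω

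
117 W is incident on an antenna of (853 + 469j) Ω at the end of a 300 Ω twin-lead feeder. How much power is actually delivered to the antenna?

|Γ| = |(553 + j469)/(1153 + j469)| = 0.583
|Γ|² = 0.339
P_refl = |Γ|²·P_inc = 39.7 W, P_del = (1 − |Γ|²)·P_inc = 77.3 W

P_delivered ≈ 77.3 W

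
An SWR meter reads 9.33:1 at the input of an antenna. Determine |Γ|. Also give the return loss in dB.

|Γ| ≈ 0.806; return loss ≈ 1.87 dB

|Γ| = (S − 1)/(S + 1) = (9.33 − 1)/(9.33 + 1) = 8.33/10.3
RL = −20·log₁₀|Γ| = −20·log₁₀(0.806)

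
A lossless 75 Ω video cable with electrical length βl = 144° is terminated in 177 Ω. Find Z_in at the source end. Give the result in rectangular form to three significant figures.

tan(βl) = tan(144°) = -0.727
Z_in = Z_0·(Z_L + jZ_0·tanβl)/(Z_0 + jZ_L·tanβl)
     = 75·(177 − j54.5)/(75 − j129)

Z_in ≈ 68.6 + j63.2 Ω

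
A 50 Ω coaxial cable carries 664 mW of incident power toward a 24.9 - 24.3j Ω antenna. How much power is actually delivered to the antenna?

P_delivered ≈ 533 mW

|Γ| = |(-25.1 − j24.3)/(74.9 − j24.3)| = 0.444
|Γ|² = 0.197
P_refl = |Γ|²·P_inc = 131 mW, P_del = (1 − |Γ|²)·P_inc = 533 mW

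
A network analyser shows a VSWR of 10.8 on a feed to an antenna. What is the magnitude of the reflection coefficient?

|Γ| = (S − 1)/(S + 1) = (10.8 − 1)/(10.8 + 1) = 9.8/11.8

|Γ| ≈ 0.831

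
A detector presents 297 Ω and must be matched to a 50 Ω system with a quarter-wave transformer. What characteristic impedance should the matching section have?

Z_qwt ≈ 122 Ω

Z_qwt = √(Z_0·R_L) = √(50 × 297) = √14850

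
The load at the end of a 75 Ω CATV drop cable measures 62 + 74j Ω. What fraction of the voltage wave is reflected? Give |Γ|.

Γ = (Z_L − Z_0)/(Z_L + Z_0) = (-13 + j74)/(137 + j74)
|Γ| = 75.1/156

|Γ| ≈ 0.483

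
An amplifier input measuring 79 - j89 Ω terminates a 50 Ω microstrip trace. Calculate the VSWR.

VSWR ≈ 3.97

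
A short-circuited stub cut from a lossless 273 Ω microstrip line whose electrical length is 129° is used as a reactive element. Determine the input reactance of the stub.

tan(βl) = -1.23
For a short-circuited stub, Z_in = jZ_0·tan(βl)

X_in ≈ -337 Ω (capacitive)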